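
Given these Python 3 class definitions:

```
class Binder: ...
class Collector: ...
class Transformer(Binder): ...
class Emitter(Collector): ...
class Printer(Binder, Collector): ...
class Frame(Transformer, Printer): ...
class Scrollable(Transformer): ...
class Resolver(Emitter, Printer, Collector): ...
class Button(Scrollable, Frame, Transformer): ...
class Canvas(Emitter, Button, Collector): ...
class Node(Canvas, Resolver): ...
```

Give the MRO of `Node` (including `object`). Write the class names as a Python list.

[Node, Canvas, Resolver, Emitter, Button, Scrollable, Frame, Transformer, Printer, Binder, Collector, object]

L[Node] = Node + merge(L[Canvas], L[Resolver], [Canvas Resolver])
  take Canvas:  [Canvas Emitter Button Scrollable Frame Transformer Printer Binder Collector object] + [Resolver Emitter Printer Binder Collector object] + [Canvas Resolver]
  take Resolver:  [Emitter Button Scrollable Frame Transformer Printer Binder Collector object] + [Resolver Emitter Printer Binder Collector object] + [Resolver]
  take Emitter:  [Emitter Button Scrollable Frame Transformer Printer Binder Collector object] + [Emitter Printer Binder Collector object]
  take Button:  [Button Scrollable Frame Transformer Printer Binder Collector object] + [Printer Binder Collector object]
  take Scrollable:  [Scrollable Frame Transformer Printer Binder Collector object] + [Printer Binder Collector object]
  take Frame:  [Frame Transformer Printer Binder Collector object] + [Printer Binder Collector object]
  take Transformer:  [Transformer Printer Binder Collector object] + [Printer Binder Collector object]
  take Printer:  [Printer Binder Collector object] + [Printer Binder Collector object]
  take Binder:  [Binder Collector object] + [Binder Collector object]
  take Collector:  [Collector object] + [Collector object]
  take object:  [object] + [object]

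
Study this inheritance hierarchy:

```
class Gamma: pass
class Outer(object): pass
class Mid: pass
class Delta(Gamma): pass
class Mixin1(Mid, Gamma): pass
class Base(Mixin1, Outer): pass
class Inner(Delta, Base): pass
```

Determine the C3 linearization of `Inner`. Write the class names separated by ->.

Inner -> Delta -> Base -> Mixin1 -> Mid -> Gamma -> Outer -> object

L[Inner] = Inner + merge(L[Delta], L[Base], [Delta Base])
  take Delta:  [Delta Gamma object] + [Base Mixin1 Mid Gamma Outer object] + [Delta Base]
  take Base:  [Gamma object] + [Base Mixin1 Mid Gamma Outer object] + [Base]
  take Mixin1:  [Gamma object] + [Mixin1 Mid Gamma Outer object]
  take Mid:  [Gamma object] + [Mid Gamma Outer object]
  take Gamma:  [Gamma object] + [Gamma Outer object]
  take Outer:  [object] + [Outer object]
  take object:  [object] + [object]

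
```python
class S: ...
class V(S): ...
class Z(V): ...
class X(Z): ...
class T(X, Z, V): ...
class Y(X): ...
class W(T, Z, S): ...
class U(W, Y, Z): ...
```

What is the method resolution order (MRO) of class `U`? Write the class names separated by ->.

U -> W -> T -> Y -> X -> Z -> V -> S -> object

L[U] = U + merge(L[W], L[Y], L[Z], [W Y Z])
  take W:  [W T X Z V S object] + [Y X Z V S object] + [Z V S object] + [W Y Z]
  take T:  [T X Z V S object] + [Y X Z V S object] + [Z V S object] + [Y Z]
  take Y:  [X Z V S object] + [Y X Z V S object] + [Z V S object] + [Y Z]
  take X:  [X Z V S object] + [X Z V S object] + [Z V S object] + [Z]
  take Z:  [Z V S object] + [Z V S object] + [Z V S object] + [Z]
  take V:  [V S object] + [V S object] + [V S object]
  take S:  [S object] + [S object] + [S object]
  take object:  [object] + [object] + [object]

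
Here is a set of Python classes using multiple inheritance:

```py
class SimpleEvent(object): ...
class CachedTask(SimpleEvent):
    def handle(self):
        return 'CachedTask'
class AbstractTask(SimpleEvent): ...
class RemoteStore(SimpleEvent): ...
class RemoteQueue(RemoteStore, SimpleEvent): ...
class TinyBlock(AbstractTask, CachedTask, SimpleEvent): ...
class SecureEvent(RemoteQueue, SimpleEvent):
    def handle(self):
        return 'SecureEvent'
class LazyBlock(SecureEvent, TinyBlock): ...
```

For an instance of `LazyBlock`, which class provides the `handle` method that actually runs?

L[LazyBlock] = LazyBlock + merge(L[SecureEvent], L[TinyBlock], [SecureEvent TinyBlock])
  take SecureEvent:  [SecureEvent RemoteQueue RemoteStore SimpleEvent object] + [TinyBlock AbstractTask CachedTask SimpleEvent object] + [SecureEvent TinyBlock]
  take RemoteQueue:  [RemoteQueue RemoteStore SimpleEvent object] + [TinyBlock AbstractTask CachedTask SimpleEvent object] + [TinyBlock]
  take RemoteStore:  [RemoteStore SimpleEvent object] + [TinyBlock AbstractTask CachedTask SimpleEvent object] + [TinyBlock]
  take TinyBlock:  [SimpleEvent object] + [TinyBlock AbstractTask CachedTask SimpleEvent object] + [TinyBlock]
  take AbstractTask:  [SimpleEvent object] + [AbstractTask CachedTask SimpleEvent object]
  take CachedTask:  [SimpleEvent object] + [CachedTask SimpleEvent object]
  take SimpleEvent:  [SimpleEvent object] + [SimpleEvent object]
  take object:  [object] + [object]
MRO: LazyBlock SecureEvent RemoteQueue RemoteStore TinyBlock AbstractTask CachedTask SimpleEvent object
handle is defined in: CachedTask, SecureEvent. First along the MRO is SecureEvent.

SecureEvent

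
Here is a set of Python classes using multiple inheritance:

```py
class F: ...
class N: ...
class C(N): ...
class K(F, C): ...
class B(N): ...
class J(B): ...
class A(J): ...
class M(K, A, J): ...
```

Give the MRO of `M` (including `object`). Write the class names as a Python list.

L[M] = M + merge(L[K], L[A], L[J], [K A J])
  take K:  [K F C N object] + [A J B N object] + [J B N object] + [K A J]
  take F:  [F C N object] + [A J B N object] + [J B N object] + [A J]
  take C:  [C N object] + [A J B N object] + [J B N object] + [A J]
  take A:  [N object] + [A J B N object] + [J B N object] + [A J]
  take J:  [N object] + [J B N object] + [J B N object] + [J]
  take B:  [N object] + [B N object] + [B N object]
  take N:  [N object] + [N object] + [N object]
  take object:  [object] + [object] + [object]

[M, K, F, C, A, J, B, N, object]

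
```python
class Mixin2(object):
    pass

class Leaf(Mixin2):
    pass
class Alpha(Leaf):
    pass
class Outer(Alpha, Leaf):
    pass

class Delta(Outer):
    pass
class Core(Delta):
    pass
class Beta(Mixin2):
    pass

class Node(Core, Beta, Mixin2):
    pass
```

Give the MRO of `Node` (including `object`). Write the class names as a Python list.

L[Node] = Node + merge(L[Core], L[Beta], L[Mixin2], [Core Beta Mixin2])
  take Core:  [Core Delta Outer Alpha Leaf Mixin2 object] + [Beta Mixin2 object] + [Mixin2 object] + [Core Beta Mixin2]
  take Delta:  [Delta Outer Alpha Leaf Mixin2 object] + [Beta Mixin2 object] + [Mixin2 object] + [Beta Mixin2]
  take Outer:  [Outer Alpha Leaf Mixin2 object] + [Beta Mixin2 object] + [Mixin2 object] + [Beta Mixin2]
  take Alpha:  [Alpha Leaf Mixin2 object] + [Beta Mixin2 object] + [Mixin2 object] + [Beta Mixin2]
  take Leaf:  [Leaf Mixin2 object] + [Beta Mixin2 object] + [Mixin2 object] + [Beta Mixin2]
  take Beta:  [Mixin2 object] + [Beta Mixin2 object] + [Mixin2 object] + [Beta Mixin2]
  take Mixin2:  [Mixin2 object] + [Mixin2 object] + [Mixin2 object] + [Mixin2]
  take object:  [object] + [object] + [object]

[Node, Core, Delta, Outer, Alpha, Leaf, Beta, Mixin2, object]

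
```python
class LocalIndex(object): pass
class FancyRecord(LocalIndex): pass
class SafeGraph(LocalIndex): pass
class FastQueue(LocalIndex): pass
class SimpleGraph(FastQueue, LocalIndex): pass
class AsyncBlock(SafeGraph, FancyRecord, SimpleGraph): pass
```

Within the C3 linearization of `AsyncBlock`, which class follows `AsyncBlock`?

L[AsyncBlock] = AsyncBlock + merge(L[SafeGraph], L[FancyRecord], L[SimpleGraph], [SafeGraph FancyRecord SimpleGraph])
  take SafeGraph:  [SafeGraph LocalIndex object] + [FancyRecord LocalIndex object] + [SimpleGraph FastQueue LocalIndex object] + [SafeGraph FancyRecord SimpleGraph]
  take FancyRecord:  [LocalIndex object] + [FancyRecord LocalIndex object] + [SimpleGraph FastQueue LocalIndex object] + [FancyRecord SimpleGraph]
  take SimpleGraph:  [LocalIndex object] + [LocalIndex object] + [SimpleGraph FastQueue LocalIndex object] + [SimpleGraph]
  take FastQueue:  [LocalIndex object] + [LocalIndex object] + [FastQueue LocalIndex object]
  take LocalIndex:  [LocalIndex object] + [LocalIndex object] + [LocalIndex object]
  take object:  [object] + [object] + [object]
MRO: AsyncBlock SafeGraph FancyRecord SimpleGraph FastQueue LocalIndex object
AsyncBlock is at position 0; next is SafeGraph.

SafeGraph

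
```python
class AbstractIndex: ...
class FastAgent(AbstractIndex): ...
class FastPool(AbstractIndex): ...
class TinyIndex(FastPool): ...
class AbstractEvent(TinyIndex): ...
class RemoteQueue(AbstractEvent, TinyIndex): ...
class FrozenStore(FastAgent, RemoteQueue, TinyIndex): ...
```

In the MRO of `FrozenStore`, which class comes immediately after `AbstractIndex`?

L[FrozenStore] = FrozenStore + merge(L[FastAgent], L[RemoteQueue], L[TinyIndex], [FastAgent RemoteQueue TinyIndex])
  take FastAgent:  [FastAgent AbstractIndex object] + [RemoteQueue AbstractEvent TinyIndex FastPool AbstractIndex object] + [TinyIndex FastPool AbstractIndex object] + [FastAgent RemoteQueue TinyIndex]
  take RemoteQueue:  [AbstractIndex object] + [RemoteQueue AbstractEvent TinyIndex FastPool AbstractIndex object] + [TinyIndex FastPool AbstractIndex object] + [RemoteQueue TinyIndex]
  take AbstractEvent:  [AbstractIndex object] + [AbstractEvent TinyIndex FastPool AbstractIndex object] + [TinyIndex FastPool AbstractIndex object] + [TinyIndex]
  take TinyIndex:  [AbstractIndex object] + [TinyIndex FastPool AbstractIndex object] + [TinyIndex FastPool AbstractIndex object] + [TinyIndex]
  take FastPool:  [AbstractIndex object] + [FastPool AbstractIndex object] + [FastPool AbstractIndex object]
  take AbstractIndex:  [AbstractIndex object] + [AbstractIndex object] + [AbstractIndex object]
  take object:  [object] + [object] + [object]
MRO: FrozenStore FastAgent RemoteQueue AbstractEvent TinyIndex FastPool AbstractIndex object
AbstractIndex is at position 6; next is object.

object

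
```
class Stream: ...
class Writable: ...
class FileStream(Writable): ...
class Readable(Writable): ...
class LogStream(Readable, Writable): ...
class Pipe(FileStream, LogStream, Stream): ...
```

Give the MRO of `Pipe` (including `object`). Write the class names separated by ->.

Pipe -> FileStream -> LogStream -> Readable -> Writable -> Stream -> object

L[Pipe] = Pipe + merge(L[FileStream], L[LogStream], L[Stream], [FileStream LogStream Stream])
  take FileStream:  [FileStream Writable object] + [LogStream Readable Writable object] + [Stream object] + [FileStream LogStream Stream]
  take LogStream:  [Writable object] + [LogStream Readable Writable object] + [Stream object] + [LogStream Stream]
  take Readable:  [Writable object] + [Readable Writable object] + [Stream object] + [Stream]
  take Writable:  [Writable object] + [Writable object] + [Stream object] + [Stream]
  take Stream:  [object] + [object] + [Stream object] + [Stream]
  take object:  [object] + [object] + [object]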